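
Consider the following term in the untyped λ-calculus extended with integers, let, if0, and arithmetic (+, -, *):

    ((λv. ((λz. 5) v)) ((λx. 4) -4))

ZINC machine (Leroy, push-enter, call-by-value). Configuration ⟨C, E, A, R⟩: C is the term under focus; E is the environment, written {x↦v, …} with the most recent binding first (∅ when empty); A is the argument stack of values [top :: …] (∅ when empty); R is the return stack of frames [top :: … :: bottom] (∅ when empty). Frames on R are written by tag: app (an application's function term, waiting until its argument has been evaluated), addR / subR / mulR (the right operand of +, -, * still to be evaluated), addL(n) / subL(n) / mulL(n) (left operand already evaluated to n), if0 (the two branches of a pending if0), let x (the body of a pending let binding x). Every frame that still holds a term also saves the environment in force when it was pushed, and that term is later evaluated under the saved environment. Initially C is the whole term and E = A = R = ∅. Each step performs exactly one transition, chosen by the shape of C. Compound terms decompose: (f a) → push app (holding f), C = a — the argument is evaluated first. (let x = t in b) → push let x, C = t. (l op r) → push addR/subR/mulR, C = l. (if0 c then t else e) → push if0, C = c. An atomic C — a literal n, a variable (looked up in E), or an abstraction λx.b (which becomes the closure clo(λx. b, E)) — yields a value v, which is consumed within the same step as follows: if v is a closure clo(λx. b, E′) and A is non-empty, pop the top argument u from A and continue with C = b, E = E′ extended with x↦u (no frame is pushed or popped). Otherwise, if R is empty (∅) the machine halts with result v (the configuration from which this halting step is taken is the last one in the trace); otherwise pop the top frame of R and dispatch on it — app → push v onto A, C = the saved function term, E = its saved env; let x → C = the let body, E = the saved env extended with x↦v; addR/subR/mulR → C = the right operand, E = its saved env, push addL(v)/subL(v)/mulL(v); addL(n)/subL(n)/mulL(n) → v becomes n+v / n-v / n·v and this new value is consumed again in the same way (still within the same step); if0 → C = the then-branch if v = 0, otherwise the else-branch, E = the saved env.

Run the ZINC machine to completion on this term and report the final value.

t=0: <C=((λv. ((λz. 5) v)) ((λx. 4) -4)), E=∅, A=∅, R=∅>
t=1: <C=((λx. 4) -4), E=∅, A=∅, R=[app]>
t=2: <C=-4, E=∅, A=∅, R=[app :: app]>
t=3: <C=(λx. 4), E=∅, A=[-4], R=[app]>
t=4: <C=4, E={x↦-4}, A=∅, R=[app]>
t=5: <C=(λv. ((λz. 5) v)), E=∅, A=[4], R=∅>
t=6: <C=((λz. 5) v), E={v↦4}, A=∅, R=∅>
t=7: <C=v, E={v↦4}, A=∅, R=[app]>
t=8: <C=(λz. 5), E={v↦4}, A=[4], R=∅>
t=9: <C=5, E={z↦4, v↦4}, A=∅, R=∅>
→ final value 5

Answer: 5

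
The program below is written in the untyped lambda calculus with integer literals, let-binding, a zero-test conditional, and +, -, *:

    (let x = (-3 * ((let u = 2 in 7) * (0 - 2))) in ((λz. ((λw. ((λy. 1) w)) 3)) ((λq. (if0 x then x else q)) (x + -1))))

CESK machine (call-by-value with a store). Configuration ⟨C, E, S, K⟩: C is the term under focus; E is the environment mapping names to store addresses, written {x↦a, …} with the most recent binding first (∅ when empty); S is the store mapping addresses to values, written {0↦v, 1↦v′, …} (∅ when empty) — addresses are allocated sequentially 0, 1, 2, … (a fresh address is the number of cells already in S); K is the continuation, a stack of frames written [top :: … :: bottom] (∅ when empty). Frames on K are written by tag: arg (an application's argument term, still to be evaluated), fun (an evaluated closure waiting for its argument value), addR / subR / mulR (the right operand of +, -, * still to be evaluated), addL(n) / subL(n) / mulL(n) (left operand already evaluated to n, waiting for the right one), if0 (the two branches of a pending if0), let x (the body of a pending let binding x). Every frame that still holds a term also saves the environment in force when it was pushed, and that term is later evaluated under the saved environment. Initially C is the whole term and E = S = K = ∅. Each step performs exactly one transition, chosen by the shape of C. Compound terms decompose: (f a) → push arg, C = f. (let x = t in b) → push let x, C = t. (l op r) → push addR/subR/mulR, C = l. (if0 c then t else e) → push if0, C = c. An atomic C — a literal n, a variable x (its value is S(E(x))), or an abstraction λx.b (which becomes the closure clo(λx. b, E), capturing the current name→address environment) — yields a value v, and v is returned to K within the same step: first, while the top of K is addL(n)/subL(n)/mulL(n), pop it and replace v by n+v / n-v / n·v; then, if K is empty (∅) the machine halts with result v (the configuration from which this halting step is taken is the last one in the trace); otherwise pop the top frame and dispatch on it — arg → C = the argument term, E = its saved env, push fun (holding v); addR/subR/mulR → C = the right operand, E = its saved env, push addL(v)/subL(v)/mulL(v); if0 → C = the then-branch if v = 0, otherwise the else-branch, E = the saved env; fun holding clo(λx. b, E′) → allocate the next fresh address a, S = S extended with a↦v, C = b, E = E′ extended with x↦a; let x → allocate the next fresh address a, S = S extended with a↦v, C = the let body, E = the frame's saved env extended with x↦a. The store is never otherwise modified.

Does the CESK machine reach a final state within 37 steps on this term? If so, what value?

Answer: 1

Derivation:
0. ⟨C=(let x = (-3 * ((let u = 2 in 7) * (0 - 2))) in ((λz. ((λw. ((λy. 1) w)) 3)) ((λq. (if0 x then x else q)) (x + -1)))); E=∅; S=∅; K=∅⟩
1. ⟨C=(-3 * ((let u = 2 in 7) * (0 - 2))); E=∅; S=∅; K=[let x]⟩
2. ⟨C=-3; E=∅; S=∅; K=[mulR :: let x]⟩
3. ⟨C=((let u = 2 in 7) * (0 - 2)); E=∅; S=∅; K=[mulL(-3) :: let x]⟩
4. ⟨C=(let u = 2 in 7); E=∅; S=∅; K=[mulR :: mulL(-3) :: let x]⟩
5. ⟨C=2; E=∅; S=∅; K=[let u :: mulR :: mulL(-3) :: let x]⟩
6. ⟨C=7; E={u↦0}; S={0↦2}; K=[mulR :: mulL(-3) :: let x]⟩
7. ⟨C=(0 - 2); E=∅; S={0↦2}; K=[mulL(7) :: mulL(-3) :: let x]⟩
8. ⟨C=0; E=∅; S={0↦2}; K=[subR :: mulL(7) :: mulL(-3) :: let x]⟩
9. ⟨C=2; E=∅; S={0↦2}; K=[subL(0) :: mulL(7) :: mulL(-3) :: let x]⟩
10. ⟨C=((λz. ((λw. ((λy. 1) w)) 3)) ((λq. (if0 x then x else q)) (x + -1))); E={x↦1}; S={0↦2, 1↦42}; K=∅⟩
11. ⟨C=(λz. ((λw. ((λy. 1) w)) 3)); E={x↦1}; S={0↦2, 1↦42}; K=[arg]⟩
12. ⟨C=((λq. (if0 x then x else q)) (x + -1)); E={x↦1}; S={0↦2, 1↦42}; K=[fun]⟩
13. ⟨C=(λq. (if0 x then x else q)); E={x↦1}; S={0↦2, 1↦42}; K=[arg :: fun]⟩
14. ⟨C=(x + -1); E={x↦1}; S={0↦2, 1↦42}; K=[fun :: fun]⟩
15. ⟨C=x; E={x↦1}; S={0↦2, 1↦42}; K=[addR :: fun :: fun]⟩
16. ⟨C=-1; E={x↦1}; S={0↦2, 1↦42}; K=[addL(42) :: fun :: fun]⟩
17. ⟨C=(if0 x then x else q); E={q↦2, x↦1}; S={0↦2, 1↦42, 2↦41}; K=[fun]⟩
18. ⟨C=x; E={q↦2, x↦1}; S={0↦2, 1↦42, 2↦41}; K=[if0 :: fun]⟩
19. ⟨C=q; E={q↦2, x↦1}; S={0↦2, 1↦42, 2↦41}; K=[fun]⟩
20. ⟨C=((λw. ((λy. 1) w)) 3); E={z↦3, x↦1}; S={0↦2, 1↦42, 2↦41, 3↦41}; K=∅⟩
21. ⟨C=(λw. ((λy. 1) w)); E={z↦3, x↦1}; S={0↦2, 1↦42, 2↦41, 3↦41}; K=[arg]⟩
22. ⟨C=3; E={z↦3, x↦1}; S={0↦2, 1↦42, 2↦41, 3↦41}; K=[fun]⟩
23. ⟨C=((λy. 1) w); E={w↦4, z↦3, x↦1}; S={0↦2, 1↦42, 2↦41, 3↦41, 4↦3}; K=∅⟩
24. ⟨C=(λy. 1); E={w↦4, z↦3, x↦1}; S={0↦2, 1↦42, 2↦41, 3↦41, 4↦3}; K=[arg]⟩
25. ⟨C=w; E={w↦4, z↦3, x↦1}; S={0↦2, 1↦42, 2↦41, 3↦41, 4↦3}; K=[fun]⟩
26. ⟨C=1; E={y↦5, w↦4, z↦3, x↦1}; S={0↦2, 1↦42, 2↦41, 3↦41, 4↦3, 5↦3}; K=∅⟩
→ final value 1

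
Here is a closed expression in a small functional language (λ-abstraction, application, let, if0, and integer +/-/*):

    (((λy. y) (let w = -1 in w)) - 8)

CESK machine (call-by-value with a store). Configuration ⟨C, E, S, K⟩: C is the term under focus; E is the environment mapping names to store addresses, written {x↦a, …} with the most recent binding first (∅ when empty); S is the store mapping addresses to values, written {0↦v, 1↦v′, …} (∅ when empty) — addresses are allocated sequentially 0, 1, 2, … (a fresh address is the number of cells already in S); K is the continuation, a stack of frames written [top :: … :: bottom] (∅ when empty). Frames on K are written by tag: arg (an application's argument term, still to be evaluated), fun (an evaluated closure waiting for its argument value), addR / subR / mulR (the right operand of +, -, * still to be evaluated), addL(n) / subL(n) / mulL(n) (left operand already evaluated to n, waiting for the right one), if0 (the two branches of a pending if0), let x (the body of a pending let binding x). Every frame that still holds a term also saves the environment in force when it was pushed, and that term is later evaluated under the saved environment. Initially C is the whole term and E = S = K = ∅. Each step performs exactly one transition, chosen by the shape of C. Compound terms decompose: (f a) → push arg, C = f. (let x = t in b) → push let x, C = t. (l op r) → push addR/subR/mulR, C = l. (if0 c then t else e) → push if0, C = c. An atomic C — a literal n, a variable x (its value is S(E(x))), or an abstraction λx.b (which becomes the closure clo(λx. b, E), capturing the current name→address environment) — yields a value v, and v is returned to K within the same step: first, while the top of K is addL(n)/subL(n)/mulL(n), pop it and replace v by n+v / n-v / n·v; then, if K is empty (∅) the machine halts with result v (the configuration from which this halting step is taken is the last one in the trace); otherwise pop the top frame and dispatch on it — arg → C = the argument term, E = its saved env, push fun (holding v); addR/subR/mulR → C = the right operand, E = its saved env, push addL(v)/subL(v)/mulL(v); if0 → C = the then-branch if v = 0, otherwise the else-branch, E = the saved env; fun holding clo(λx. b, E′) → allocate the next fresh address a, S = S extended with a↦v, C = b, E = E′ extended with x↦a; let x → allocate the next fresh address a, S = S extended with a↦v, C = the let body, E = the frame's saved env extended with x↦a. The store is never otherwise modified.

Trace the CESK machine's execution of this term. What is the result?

t=0: [C=(((λy. y) (let w = -1 in w)) - 8) | E=∅ | S=∅ | K=∅]
t=1: [C=((λy. y) (let w = -1 in w)) | E=∅ | S=∅ | K=[subR]]
t=2: [C=(λy. y) | E=∅ | S=∅ | K=[arg :: subR]]
t=3: [C=(let w = -1 in w) | E=∅ | S=∅ | K=[fun :: subR]]
t=4: [C=-1 | E=∅ | S=∅ | K=[let w :: fun :: subR]]
t=5: [C=w | E={w↦0} | S={0↦-1} | K=[fun :: subR]]
t=6: [C=y | E={y↦1} | S={0↦-1, 1↦-1} | K=[subR]]
t=7: [C=8 | E=∅ | S={0↦-1, 1↦-1} | K=[subL(-1)]]
→ final value -9

Answer: -9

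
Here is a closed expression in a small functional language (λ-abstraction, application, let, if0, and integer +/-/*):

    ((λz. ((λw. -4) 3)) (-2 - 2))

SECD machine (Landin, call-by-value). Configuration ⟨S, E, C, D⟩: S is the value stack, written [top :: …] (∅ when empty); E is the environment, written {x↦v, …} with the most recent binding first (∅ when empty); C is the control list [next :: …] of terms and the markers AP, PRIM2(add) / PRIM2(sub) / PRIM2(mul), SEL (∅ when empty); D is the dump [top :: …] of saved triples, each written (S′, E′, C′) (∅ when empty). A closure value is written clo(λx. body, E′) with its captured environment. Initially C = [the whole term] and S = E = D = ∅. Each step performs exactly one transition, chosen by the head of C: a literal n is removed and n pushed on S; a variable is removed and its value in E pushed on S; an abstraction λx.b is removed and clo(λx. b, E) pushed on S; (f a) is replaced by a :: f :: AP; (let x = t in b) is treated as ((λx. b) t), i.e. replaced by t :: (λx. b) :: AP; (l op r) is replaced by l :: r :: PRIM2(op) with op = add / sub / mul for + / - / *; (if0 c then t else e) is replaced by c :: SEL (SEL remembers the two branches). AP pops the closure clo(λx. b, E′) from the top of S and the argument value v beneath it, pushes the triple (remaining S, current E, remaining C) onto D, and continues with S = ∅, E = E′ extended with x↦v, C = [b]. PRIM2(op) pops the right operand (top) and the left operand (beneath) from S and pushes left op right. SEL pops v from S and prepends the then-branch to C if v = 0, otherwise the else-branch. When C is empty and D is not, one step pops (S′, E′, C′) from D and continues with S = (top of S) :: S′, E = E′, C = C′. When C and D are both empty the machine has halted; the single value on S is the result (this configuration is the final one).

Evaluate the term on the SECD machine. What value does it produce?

Answer: -4

Machine steps:
t=0: [S=∅ | E=∅ | C=[((λz. ((λw. -4) 3)) (-2 - 2))] | D=∅]
t=1: [S=∅ | E=∅ | C=[(-2 - 2) :: (λz. ((λw. -4) 3)) :: AP] | D=∅]
t=2: [S=∅ | E=∅ | C=[-2 :: 2 :: PRIM2(sub) :: (λz. ((λw. -4) 3)) :: AP] | D=∅]
t=3: [S=[-2] | E=∅ | C=[2 :: PRIM2(sub) :: (λz. ((λw. -4) 3)) :: AP] | D=∅]
t=4: [S=[2 :: -2] | E=∅ | C=[PRIM2(sub) :: (λz. ((λw. -4) 3)) :: AP] | D=∅]
t=5: [S=[-4] | E=∅ | C=[(λz. ((λw. -4) 3)) :: AP] | D=∅]
t=6: [S=[clo(λz. ((λw. -4) 3), ∅) :: -4] | E=∅ | C=[AP] | D=∅]
t=7: [S=∅ | E={z↦-4} | C=[((λw. -4) 3)] | D=[(∅, ∅, ∅)]]
t=8: [S=∅ | E={z↦-4} | C=[3 :: (λw. -4) :: AP] | D=[(∅, ∅, ∅)]]
t=9: [S=[3] | E={z↦-4} | C=[(λw. -4) :: AP] | D=[(∅, ∅, ∅)]]
t=10: [S=[clo(λw. -4, {z↦-4}) :: 3] | E={z↦-4} | C=[AP] | D=[(∅, ∅, ∅)]]
t=11: [S=∅ | E={w↦3, z↦-4} | C=[-4] | D=[(∅, {z↦-4}, ∅) :: (∅, ∅, ∅)]]
t=12: [S=[-4] | E={w↦3, z↦-4} | C=∅ | D=[(∅, {z↦-4}, ∅) :: (∅, ∅, ∅)]]
t=13: [S=[-4] | E={z↦-4} | C=∅ | D=[(∅, ∅, ∅)]]
t=14: [S=[-4] | E=∅ | C=∅ | D=∅]
→ final value -4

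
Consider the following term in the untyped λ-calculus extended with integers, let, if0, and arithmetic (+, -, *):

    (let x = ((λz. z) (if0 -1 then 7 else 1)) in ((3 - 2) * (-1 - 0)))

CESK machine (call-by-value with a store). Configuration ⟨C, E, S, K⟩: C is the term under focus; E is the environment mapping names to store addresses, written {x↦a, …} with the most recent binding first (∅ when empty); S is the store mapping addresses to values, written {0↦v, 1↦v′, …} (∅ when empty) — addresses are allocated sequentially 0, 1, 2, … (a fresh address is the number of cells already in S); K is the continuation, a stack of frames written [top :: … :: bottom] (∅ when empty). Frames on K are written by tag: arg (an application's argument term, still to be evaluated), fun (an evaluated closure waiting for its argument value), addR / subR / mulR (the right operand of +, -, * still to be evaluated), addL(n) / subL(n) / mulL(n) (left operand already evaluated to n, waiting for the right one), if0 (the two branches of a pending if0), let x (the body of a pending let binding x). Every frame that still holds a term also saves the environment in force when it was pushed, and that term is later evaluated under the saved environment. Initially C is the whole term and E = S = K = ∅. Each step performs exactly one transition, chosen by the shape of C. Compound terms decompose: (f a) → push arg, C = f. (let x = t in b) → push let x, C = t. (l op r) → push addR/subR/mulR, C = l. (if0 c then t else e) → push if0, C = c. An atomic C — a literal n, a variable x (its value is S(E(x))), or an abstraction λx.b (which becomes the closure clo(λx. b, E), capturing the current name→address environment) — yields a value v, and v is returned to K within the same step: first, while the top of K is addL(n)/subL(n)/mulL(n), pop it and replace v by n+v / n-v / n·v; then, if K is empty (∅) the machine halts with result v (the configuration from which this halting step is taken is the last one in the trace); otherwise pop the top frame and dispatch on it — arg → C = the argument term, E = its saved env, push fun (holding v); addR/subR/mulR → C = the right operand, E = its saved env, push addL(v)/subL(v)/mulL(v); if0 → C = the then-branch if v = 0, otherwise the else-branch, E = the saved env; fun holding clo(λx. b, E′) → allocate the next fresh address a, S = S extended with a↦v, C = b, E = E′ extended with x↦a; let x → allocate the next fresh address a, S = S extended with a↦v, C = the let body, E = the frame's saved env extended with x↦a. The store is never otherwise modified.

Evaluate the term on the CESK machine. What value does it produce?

step 0: ⟨C=(let x = ((λz. z) (if0 -1 then 7 else 1)) in ((3 - 2) * (-1 - 0))); E=∅; S=∅; K=∅⟩
step 1: ⟨C=((λz. z) (if0 -1 then 7 else 1)); E=∅; S=∅; K=[let x]⟩
step 2: ⟨C=(λz. z); E=∅; S=∅; K=[arg :: let x]⟩
step 3: ⟨C=(if0 -1 then 7 else 1); E=∅; S=∅; K=[fun :: let x]⟩
step 4: ⟨C=-1; E=∅; S=∅; K=[if0 :: fun :: let x]⟩
step 5: ⟨C=1; E=∅; S=∅; K=[fun :: let x]⟩
step 6: ⟨C=z; E={z↦0}; S={0↦1}; K=[let x]⟩
step 7: ⟨C=((3 - 2) * (-1 - 0)); E={x↦1}; S={0↦1, 1↦1}; K=∅⟩
step 8: ⟨C=(3 - 2); E={x↦1}; S={0↦1, 1↦1}; K=[mulR]⟩
step 9: ⟨C=3; E={x↦1}; S={0↦1, 1↦1}; K=[subR :: mulR]⟩
step 10: ⟨C=2; E={x↦1}; S={0↦1, 1↦1}; K=[subL(3) :: mulR]⟩
step 11: ⟨C=(-1 - 0); E={x↦1}; S={0↦1, 1↦1}; K=[mulL(1)]⟩
step 12: ⟨C=-1; E={x↦1}; S={0↦1, 1↦1}; K=[subR :: mulL(1)]⟩
step 13: ⟨C=0; E={x↦1}; S={0↦1, 1↦1}; K=[subL(-1) :: mulL(1)]⟩
→ final value -1

Answer: -1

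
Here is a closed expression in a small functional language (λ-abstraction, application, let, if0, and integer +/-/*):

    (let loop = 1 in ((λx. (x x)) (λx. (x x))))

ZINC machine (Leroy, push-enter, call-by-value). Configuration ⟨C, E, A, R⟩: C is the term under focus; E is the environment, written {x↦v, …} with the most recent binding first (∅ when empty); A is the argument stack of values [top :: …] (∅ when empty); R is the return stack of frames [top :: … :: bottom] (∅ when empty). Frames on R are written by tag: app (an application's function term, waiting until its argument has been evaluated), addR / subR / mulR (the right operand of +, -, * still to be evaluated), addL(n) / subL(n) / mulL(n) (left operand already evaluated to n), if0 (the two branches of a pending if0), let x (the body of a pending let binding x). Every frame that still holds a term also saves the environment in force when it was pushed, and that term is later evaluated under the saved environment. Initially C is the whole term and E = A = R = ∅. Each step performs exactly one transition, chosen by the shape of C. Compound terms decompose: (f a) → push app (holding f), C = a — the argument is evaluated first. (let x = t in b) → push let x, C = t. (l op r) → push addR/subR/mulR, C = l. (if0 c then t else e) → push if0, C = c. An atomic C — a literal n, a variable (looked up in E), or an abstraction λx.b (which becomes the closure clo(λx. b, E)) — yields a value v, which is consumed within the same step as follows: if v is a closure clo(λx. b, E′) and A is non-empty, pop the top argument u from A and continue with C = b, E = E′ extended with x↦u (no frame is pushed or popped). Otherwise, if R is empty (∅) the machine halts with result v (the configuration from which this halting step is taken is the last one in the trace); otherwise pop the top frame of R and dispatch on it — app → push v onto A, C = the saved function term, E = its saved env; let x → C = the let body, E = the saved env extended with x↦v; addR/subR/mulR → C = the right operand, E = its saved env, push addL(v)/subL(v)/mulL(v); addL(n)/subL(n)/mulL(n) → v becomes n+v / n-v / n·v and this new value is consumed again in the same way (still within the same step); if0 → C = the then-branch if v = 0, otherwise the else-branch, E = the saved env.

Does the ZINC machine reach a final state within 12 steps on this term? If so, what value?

Answer: DIVERGES (no final state within 12 steps)

Execution trace:
t=0: <C=(let loop = 1 in ((λx. (x x)) (λx. (x x)))), E=∅, A=∅, R=∅>
t=1: <C=1, E=∅, A=∅, R=[let loop]>
t=2: <C=((λx. (x x)) (λx. (x x))), E={loop↦1}, A=∅, R=∅>
t=3: <C=(λx. (x x)), E={loop↦1}, A=∅, R=[app]>
t=4: <C=(λx. (x x)), E={loop↦1}, A=[clo(λx. (x x), {loop↦1})], R=∅>
t=5: <C=(x x), E={x↦clo(λx. (x x), {loop↦1}), loop↦1}, A=∅, R=∅>
t=6: <C=x, E={x↦clo(λx. (x x), {loop↦1}), loop↦1}, A=∅, R=[app]>
t=7: <C=x, E={x↦clo(λx. (x x), {loop↦1}), loop↦1}, A=[clo(λx. (x x), {loop↦1})], R=∅>
… configuration repeats with period 3 (steps 5–7 recur indefinitely) …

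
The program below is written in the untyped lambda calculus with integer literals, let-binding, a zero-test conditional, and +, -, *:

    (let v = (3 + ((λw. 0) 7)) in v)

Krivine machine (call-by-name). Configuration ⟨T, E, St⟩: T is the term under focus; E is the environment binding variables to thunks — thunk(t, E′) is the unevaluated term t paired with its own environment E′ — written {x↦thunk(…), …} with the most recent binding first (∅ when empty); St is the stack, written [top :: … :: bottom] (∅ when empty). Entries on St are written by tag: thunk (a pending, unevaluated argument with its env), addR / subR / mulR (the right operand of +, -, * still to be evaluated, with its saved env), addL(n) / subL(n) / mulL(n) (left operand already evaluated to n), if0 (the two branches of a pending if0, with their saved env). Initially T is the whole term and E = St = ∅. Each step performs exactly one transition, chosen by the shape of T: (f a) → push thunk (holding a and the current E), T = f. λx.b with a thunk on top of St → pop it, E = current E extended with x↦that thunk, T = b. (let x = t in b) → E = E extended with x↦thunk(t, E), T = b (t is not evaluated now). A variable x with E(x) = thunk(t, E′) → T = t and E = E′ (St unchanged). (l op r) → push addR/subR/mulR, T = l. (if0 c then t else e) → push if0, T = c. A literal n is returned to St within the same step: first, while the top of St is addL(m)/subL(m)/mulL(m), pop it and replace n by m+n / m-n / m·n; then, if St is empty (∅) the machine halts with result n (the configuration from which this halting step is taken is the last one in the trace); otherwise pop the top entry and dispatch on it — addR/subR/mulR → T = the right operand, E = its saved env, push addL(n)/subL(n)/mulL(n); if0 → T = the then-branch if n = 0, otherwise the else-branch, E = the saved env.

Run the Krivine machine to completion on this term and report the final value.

Answer: 3

Machine steps:
[0] <T=(let v = (3 + ((λw. 0) 7)) in v), E=∅, St=∅>
[1] <T=v, E={v↦thunk((3 + ((λw. 0) 7)), ∅)}, St=∅>
[2] <T=(3 + ((λw. 0) 7)), E=∅, St=∅>
[3] <T=3, E=∅, St=[addR]>
[4] <T=((λw. 0) 7), E=∅, St=[addL(3)]>
[5] <T=(λw. 0), E=∅, St=[thunk :: addL(3)]>
[6] <T=0, E={w↦thunk(7, ∅)}, St=[addL(3)]>
→ final value 3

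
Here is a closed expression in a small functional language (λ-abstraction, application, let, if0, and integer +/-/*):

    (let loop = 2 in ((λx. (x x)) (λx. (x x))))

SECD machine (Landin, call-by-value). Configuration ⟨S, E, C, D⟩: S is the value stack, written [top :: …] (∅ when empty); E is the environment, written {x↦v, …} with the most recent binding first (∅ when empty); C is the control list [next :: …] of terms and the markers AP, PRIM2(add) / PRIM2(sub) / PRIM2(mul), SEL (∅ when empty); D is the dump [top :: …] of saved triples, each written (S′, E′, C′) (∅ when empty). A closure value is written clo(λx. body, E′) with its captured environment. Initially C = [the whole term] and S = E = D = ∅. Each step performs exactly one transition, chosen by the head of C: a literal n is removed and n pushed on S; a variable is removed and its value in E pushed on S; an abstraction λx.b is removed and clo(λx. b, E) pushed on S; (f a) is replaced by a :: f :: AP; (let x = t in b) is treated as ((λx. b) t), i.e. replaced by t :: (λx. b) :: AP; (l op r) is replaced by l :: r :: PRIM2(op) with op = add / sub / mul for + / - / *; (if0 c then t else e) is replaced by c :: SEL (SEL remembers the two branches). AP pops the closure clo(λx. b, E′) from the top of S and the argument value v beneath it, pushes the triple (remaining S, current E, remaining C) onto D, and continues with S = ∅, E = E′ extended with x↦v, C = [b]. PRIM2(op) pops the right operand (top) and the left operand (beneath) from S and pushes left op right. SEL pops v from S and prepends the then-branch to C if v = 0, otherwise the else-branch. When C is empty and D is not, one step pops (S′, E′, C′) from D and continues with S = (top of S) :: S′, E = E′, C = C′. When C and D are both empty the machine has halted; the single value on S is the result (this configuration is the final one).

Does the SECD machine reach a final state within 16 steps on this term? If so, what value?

[0] [S=∅ | E=∅ | C=[(let loop = 2 in ((λx. (x x)) (λx. (x x))))] | D=∅]
[1] [S=∅ | E=∅ | C=[2 :: (λloop. ((λx. (x x)) (λx. (x x)))) :: AP] | D=∅]
[2] [S=[2] | E=∅ | C=[(λloop. ((λx. (x x)) (λx. (x x)))) :: AP] | D=∅]
[3] [S=[clo(λloop. ((λx. (x x)) (λx. (x x))), ∅) :: 2] | E=∅ | C=[AP] | D=∅]
[4] [S=∅ | E={loop↦2} | C=[((λx. (x x)) (λx. (x x)))] | D=[(∅, ∅, ∅)]]
[5] [S=∅ | E={loop↦2} | C=[(λx. (x x)) :: (λx. (x x)) :: AP] | D=[(∅, ∅, ∅)]]
[6] [S=[clo(λx. (x x), {loop↦2})] | E={loop↦2} | C=[(λx. (x x)) :: AP] | D=[(∅, ∅, ∅)]]
[7] [S=[clo(λx. (x x), {loop↦2}) :: clo(λx. (x x), {loop↦2})] | E={loop↦2} | C=[AP] | D=[(∅, ∅, ∅)]]
[8] [S=∅ | E={x↦clo(λx. (x x), {loop↦2}), loop↦2} | C=[(x x)] | D=[(∅, {loop↦2}, ∅) :: (∅, ∅, ∅)]]
[9] [S=∅ | E={x↦clo(λx. (x x), {loop↦2}), loop↦2} | C=[x :: x :: AP] | D=[(∅, {loop↦2}, ∅) :: (∅, ∅, ∅)]]
[10] [S=[clo(λx. (x x), {loop↦2})] | E={x↦clo(λx. (x x), {loop↦2}), loop↦2} | C=[x :: AP] | D=[(∅, {loop↦2}, ∅) :: (∅, ∅, ∅)]]
[11] [S=[clo(λx. (x x), {loop↦2}) :: clo(λx. (x x), {loop↦2})] | E={x↦clo(λx. (x x), {loop↦2}), loop↦2} | C=[AP] | D=[(∅, {loop↦2}, ∅) :: (∅, ∅, ∅)]]
[12] [S=∅ | E={x↦clo(λx. (x x), {loop↦2}), loop↦2} | C=[(x x)] | D=[(∅, {x↦clo(λx. (x x), {loop↦2}), loop↦2}, ∅) :: (∅, {loop↦2}, ∅) :: (∅, ∅, ∅)]]
[13] [S=∅ | E={x↦clo(λx. (x x), {loop↦2}), loop↦2} | C=[x :: x :: AP] | D=[(∅, {x↦clo(λx. (x x), {loop↦2}), loop↦2}, ∅) :: (∅, {loop↦2}, ∅) :: (∅, ∅, ∅)]]
[14] [S=[clo(λx. (x x), {loop↦2})] | E={x↦clo(λx. (x x), {loop↦2}), loop↦2} | C=[x :: AP] | D=[(∅, {x↦clo(λx. (x x), {loop↦2}), loop↦2}, ∅) :: (∅, {loop↦2}, ∅) :: (∅, ∅, ∅)]]
[15] [S=[clo(λx. (x x), {loop↦2}) :: clo(λx. (x x), {loop↦2})] | E={x↦clo(λx. (x x), {loop↦2}), loop↦2} | C=[AP] | D=[(∅, {x↦clo(λx. (x x), {loop↦2}), loop↦2}, ∅) :: (∅, {loop↦2}, ∅) :: (∅, ∅, ∅)]]
[16] [S=∅ | E={x↦clo(λx. (x x), {loop↦2}), loop↦2} | C=[(x x)] | D=[(∅, {x↦clo(λx. (x x), {loop↦2}), loop↦2}, ∅) :: (∅, {x↦clo(λx. (x x), {loop↦2}), loop↦2}, ∅) :: (∅, {loop↦2}, ∅) :: (∅, ∅, ∅)]]
→ 16 transitions taken and the configuration is still not final: no result within 16 steps

Answer: DIVERGES (no final state within 16 steps)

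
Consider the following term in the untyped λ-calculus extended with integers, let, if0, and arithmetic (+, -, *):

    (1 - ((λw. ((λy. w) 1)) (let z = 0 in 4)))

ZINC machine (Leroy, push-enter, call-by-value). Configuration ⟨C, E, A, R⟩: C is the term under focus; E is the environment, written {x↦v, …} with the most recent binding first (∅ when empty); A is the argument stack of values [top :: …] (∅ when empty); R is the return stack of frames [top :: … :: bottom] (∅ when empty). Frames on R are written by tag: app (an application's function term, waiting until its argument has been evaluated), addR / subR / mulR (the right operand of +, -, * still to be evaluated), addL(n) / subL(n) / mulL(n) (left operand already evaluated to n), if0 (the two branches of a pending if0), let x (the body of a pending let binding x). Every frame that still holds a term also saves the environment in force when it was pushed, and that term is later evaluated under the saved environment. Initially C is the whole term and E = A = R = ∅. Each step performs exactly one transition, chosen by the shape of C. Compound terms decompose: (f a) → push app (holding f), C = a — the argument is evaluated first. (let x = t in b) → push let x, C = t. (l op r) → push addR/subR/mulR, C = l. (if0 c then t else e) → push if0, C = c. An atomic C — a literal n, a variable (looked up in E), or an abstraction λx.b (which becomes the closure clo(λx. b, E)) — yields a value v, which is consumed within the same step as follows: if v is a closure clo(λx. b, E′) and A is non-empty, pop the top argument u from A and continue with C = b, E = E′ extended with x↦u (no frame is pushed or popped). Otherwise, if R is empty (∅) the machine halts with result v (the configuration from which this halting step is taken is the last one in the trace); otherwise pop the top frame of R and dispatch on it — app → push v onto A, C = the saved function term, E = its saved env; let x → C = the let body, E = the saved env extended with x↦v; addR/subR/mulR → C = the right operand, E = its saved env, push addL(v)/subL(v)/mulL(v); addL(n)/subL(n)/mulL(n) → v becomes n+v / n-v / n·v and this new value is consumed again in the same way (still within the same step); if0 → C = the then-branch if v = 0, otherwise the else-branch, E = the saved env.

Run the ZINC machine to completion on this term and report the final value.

t=0: <C=(1 - ((λw. ((λy. w) 1)) (let z = 0 in 4))), E=∅, A=∅, R=∅>
t=1: <C=1, E=∅, A=∅, R=[subR]>
t=2: <C=((λw. ((λy. w) 1)) (let z = 0 in 4)), E=∅, A=∅, R=[subL(1)]>
t=3: <C=(let z = 0 in 4), E=∅, A=∅, R=[app :: subL(1)]>
t=4: <C=0, E=∅, A=∅, R=[let z :: app :: subL(1)]>
t=5: <C=4, E={z↦0}, A=∅, R=[app :: subL(1)]>
t=6: <C=(λw. ((λy. w) 1)), E=∅, A=[4], R=[subL(1)]>
t=7: <C=((λy. w) 1), E={w↦4}, A=∅, R=[subL(1)]>
t=8: <C=1, E={w↦4}, A=∅, R=[app :: subL(1)]>
t=9: <C=(λy. w), E={w↦4}, A=[1], R=[subL(1)]>
t=10: <C=w, E={y↦1, w↦4}, A=∅, R=[subL(1)]>
→ final value -3

Answer: -3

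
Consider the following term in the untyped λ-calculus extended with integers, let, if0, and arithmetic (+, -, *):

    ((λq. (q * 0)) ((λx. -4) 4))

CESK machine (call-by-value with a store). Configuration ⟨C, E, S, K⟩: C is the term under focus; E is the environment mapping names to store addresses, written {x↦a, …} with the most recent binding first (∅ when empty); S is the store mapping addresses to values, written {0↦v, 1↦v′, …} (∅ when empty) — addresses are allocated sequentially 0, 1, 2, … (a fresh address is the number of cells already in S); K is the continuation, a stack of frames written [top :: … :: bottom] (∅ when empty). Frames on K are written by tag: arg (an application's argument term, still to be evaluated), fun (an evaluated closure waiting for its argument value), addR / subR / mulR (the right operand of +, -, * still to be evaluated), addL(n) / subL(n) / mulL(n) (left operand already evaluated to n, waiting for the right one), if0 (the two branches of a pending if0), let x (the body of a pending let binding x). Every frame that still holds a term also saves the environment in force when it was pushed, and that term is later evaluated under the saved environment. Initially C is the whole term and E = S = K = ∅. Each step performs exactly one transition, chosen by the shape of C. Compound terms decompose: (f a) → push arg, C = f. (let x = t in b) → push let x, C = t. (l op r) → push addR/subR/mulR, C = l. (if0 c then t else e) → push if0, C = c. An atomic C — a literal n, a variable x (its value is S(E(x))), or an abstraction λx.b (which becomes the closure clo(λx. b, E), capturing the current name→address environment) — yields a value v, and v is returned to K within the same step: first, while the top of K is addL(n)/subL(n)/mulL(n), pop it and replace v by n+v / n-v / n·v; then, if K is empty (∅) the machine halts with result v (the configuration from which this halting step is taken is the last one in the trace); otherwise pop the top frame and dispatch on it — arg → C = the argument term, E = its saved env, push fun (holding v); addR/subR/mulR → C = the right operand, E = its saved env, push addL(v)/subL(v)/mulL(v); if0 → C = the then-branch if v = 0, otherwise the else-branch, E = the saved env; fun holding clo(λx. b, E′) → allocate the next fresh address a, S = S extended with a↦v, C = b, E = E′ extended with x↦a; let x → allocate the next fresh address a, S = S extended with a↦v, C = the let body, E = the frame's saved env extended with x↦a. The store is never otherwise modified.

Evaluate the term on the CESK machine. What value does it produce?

Answer: 0

Machine steps:
t=0: ⟨C=((λq. (q * 0)) ((λx. -4) 4)); E=∅; S=∅; K=∅⟩
t=1: ⟨C=(λq. (q * 0)); E=∅; S=∅; K=[arg]⟩
t=2: ⟨C=((λx. -4) 4); E=∅; S=∅; K=[fun]⟩
t=3: ⟨C=(λx. -4); E=∅; S=∅; K=[arg :: fun]⟩
t=4: ⟨C=4; E=∅; S=∅; K=[fun :: fun]⟩
t=5: ⟨C=-4; E={x↦0}; S={0↦4}; K=[fun]⟩
t=6: ⟨C=(q * 0); E={q↦1}; S={0↦4, 1↦-4}; K=∅⟩
t=7: ⟨C=q; E={q↦1}; S={0↦4, 1↦-4}; K=[mulR]⟩
t=8: ⟨C=0; E={q↦1}; S={0↦4, 1↦-4}; K=[mulL(-4)]⟩
→ final value 0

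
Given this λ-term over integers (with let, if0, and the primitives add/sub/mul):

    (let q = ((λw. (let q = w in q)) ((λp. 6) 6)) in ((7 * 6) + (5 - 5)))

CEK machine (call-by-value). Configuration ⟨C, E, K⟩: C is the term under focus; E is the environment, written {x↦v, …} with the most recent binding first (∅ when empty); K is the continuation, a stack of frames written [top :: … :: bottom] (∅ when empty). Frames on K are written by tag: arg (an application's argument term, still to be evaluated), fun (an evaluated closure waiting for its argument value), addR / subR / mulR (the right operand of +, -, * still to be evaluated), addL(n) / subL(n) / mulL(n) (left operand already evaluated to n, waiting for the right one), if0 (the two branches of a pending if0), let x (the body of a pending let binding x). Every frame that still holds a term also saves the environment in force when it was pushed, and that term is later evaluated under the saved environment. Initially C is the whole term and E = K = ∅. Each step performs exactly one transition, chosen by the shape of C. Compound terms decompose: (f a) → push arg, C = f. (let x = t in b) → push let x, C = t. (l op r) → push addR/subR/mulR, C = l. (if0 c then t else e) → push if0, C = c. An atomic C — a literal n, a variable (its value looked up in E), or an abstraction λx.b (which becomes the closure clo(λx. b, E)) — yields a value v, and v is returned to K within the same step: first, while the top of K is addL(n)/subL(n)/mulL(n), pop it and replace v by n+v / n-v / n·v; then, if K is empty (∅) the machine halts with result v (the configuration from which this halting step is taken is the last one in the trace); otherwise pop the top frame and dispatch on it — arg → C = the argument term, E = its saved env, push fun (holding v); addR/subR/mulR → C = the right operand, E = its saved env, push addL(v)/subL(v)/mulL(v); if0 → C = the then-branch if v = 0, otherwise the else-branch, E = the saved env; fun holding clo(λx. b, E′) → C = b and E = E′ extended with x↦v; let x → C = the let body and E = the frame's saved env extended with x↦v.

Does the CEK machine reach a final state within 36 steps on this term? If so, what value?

t=0: [C=(let q = ((λw. (let q = w in q)) ((λp. 6) 6)) in ((7 * 6) + (5 - 5))) | E=∅ | K=∅]
t=1: [C=((λw. (let q = w in q)) ((λp. 6) 6)) | E=∅ | K=[let q]]
t=2: [C=(λw. (let q = w in q)) | E=∅ | K=[arg :: let q]]
t=3: [C=((λp. 6) 6) | E=∅ | K=[fun :: let q]]
t=4: [C=(λp. 6) | E=∅ | K=[arg :: fun :: let q]]
t=5: [C=6 | E=∅ | K=[fun :: fun :: let q]]
t=6: [C=6 | E={p↦6} | K=[fun :: let q]]
t=7: [C=(let q = w in q) | E={w↦6} | K=[let q]]
t=8: [C=w | E={w↦6} | K=[let q :: let q]]
t=9: [C=q | E={q↦6, w↦6} | K=[let q]]
t=10: [C=((7 * 6) + (5 - 5)) | E={q↦6} | K=∅]
t=11: [C=(7 * 6) | E={q↦6} | K=[addR]]
t=12: [C=7 | E={q↦6} | K=[mulR :: addR]]
t=13: [C=6 | E={q↦6} | K=[mulL(7) :: addR]]
t=14: [C=(5 - 5) | E={q↦6} | K=[addL(42)]]
t=15: [C=5 | E={q↦6} | K=[subR :: addL(42)]]
t=16: [C=5 | E={q↦6} | K=[subL(5) :: addL(42)]]
→ final value 42

Answer: 42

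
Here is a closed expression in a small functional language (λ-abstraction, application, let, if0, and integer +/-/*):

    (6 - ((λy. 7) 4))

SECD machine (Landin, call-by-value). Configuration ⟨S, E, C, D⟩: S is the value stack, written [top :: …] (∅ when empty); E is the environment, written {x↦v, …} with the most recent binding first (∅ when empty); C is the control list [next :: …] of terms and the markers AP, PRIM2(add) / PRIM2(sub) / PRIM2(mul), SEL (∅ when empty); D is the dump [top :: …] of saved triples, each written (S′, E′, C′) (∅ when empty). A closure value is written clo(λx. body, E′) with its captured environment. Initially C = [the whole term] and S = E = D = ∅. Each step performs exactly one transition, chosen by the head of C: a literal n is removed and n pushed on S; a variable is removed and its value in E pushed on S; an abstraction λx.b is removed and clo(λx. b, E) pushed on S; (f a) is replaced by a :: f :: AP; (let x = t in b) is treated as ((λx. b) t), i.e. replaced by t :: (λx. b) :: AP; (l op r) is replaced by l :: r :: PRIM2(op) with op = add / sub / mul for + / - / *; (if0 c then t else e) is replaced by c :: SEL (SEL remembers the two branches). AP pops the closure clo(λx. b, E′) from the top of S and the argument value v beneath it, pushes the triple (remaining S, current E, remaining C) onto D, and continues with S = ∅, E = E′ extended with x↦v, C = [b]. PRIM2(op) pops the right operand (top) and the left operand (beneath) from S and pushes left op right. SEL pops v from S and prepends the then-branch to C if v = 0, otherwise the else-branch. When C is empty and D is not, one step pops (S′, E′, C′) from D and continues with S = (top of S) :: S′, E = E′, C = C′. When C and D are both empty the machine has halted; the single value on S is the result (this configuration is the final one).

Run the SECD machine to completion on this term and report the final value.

Answer: -1

Machine steps:
[0] ⟨S=∅; E=∅; C=[(6 - ((λy. 7) 4))]; D=∅⟩
[1] ⟨S=∅; E=∅; C=[6 :: ((λy. 7) 4) :: PRIM2(sub)]; D=∅⟩
[2] ⟨S=[6]; E=∅; C=[((λy. 7) 4) :: PRIM2(sub)]; D=∅⟩
[3] ⟨S=[6]; E=∅; C=[4 :: (λy. 7) :: AP :: PRIM2(sub)]; D=∅⟩
[4] ⟨S=[4 :: 6]; E=∅; C=[(λy. 7) :: AP :: PRIM2(sub)]; D=∅⟩
[5] ⟨S=[clo(λy. 7, ∅) :: 4 :: 6]; E=∅; C=[AP :: PRIM2(sub)]; D=∅⟩
[6] ⟨S=∅; E={y↦4}; C=[7]; D=[([6], ∅, [PRIM2(sub)])]⟩
[7] ⟨S=[7]; E={y↦4}; C=∅; D=[([6], ∅, [PRIM2(sub)])]⟩
[8] ⟨S=[7 :: 6]; E=∅; C=[PRIM2(sub)]; D=∅⟩
[9] ⟨S=[-1]; E=∅; C=∅; D=∅⟩
→ final value -1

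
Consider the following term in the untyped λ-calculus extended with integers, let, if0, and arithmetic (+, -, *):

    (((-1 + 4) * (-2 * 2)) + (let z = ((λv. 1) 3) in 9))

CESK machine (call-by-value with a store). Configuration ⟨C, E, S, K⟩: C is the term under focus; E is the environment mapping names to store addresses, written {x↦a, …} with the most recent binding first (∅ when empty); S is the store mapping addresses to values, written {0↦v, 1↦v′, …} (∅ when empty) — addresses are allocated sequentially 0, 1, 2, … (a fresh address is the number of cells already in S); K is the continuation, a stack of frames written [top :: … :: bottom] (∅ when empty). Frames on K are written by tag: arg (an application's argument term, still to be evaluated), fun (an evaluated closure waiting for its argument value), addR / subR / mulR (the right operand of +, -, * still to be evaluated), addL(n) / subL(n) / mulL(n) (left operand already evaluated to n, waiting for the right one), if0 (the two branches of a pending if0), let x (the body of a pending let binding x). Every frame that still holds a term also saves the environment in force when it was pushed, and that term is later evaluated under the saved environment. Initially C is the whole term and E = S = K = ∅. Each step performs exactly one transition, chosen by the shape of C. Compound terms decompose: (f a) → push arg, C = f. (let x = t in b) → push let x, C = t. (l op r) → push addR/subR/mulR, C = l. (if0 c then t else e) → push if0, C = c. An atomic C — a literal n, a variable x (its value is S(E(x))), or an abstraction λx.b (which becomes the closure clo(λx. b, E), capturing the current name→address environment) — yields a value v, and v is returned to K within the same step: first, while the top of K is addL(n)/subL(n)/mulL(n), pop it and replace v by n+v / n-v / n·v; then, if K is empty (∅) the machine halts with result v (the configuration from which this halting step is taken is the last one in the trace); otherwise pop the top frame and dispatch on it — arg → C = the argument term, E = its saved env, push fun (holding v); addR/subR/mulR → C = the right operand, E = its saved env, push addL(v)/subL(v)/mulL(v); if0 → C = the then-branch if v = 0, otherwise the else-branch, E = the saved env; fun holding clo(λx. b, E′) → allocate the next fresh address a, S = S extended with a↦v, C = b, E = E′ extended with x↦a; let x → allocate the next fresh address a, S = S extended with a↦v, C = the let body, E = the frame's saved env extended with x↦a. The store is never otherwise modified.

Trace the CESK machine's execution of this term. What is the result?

Answer: -3

Execution trace:
t=0: ⟨C=(((-1 + 4) * (-2 * 2)) + (let z = ((λv. 1) 3) in 9)); E=∅; S=∅; K=∅⟩
t=1: ⟨C=((-1 + 4) * (-2 * 2)); E=∅; S=∅; K=[addR]⟩
t=2: ⟨C=(-1 + 4); E=∅; S=∅; K=[mulR :: addR]⟩
t=3: ⟨C=-1; E=∅; S=∅; K=[addR :: mulR :: addR]⟩
t=4: ⟨C=4; E=∅; S=∅; K=[addL(-1) :: mulR :: addR]⟩
t=5: ⟨C=(-2 * 2); E=∅; S=∅; K=[mulL(3) :: addR]⟩
t=6: ⟨C=-2; E=∅; S=∅; K=[mulR :: mulL(3) :: addR]⟩
t=7: ⟨C=2; E=∅; S=∅; K=[mulL(-2) :: mulL(3) :: addR]⟩
t=8: ⟨C=(let z = ((λv. 1) 3) in 9); E=∅; S=∅; K=[addL(-12)]⟩
t=9: ⟨C=((λv. 1) 3); E=∅; S=∅; K=[let z :: addL(-12)]⟩
t=10: ⟨C=(λv. 1); E=∅; S=∅; K=[arg :: let z :: addL(-12)]⟩
t=11: ⟨C=3; E=∅; S=∅; K=[fun :: let z :: addL(-12)]⟩
t=12: ⟨C=1; E={v↦0}; S={0↦3}; K=[let z :: addL(-12)]⟩
t=13: ⟨C=9; E={z↦1}; S={0↦3, 1↦1}; K=[addL(-12)]⟩
→ final value -3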